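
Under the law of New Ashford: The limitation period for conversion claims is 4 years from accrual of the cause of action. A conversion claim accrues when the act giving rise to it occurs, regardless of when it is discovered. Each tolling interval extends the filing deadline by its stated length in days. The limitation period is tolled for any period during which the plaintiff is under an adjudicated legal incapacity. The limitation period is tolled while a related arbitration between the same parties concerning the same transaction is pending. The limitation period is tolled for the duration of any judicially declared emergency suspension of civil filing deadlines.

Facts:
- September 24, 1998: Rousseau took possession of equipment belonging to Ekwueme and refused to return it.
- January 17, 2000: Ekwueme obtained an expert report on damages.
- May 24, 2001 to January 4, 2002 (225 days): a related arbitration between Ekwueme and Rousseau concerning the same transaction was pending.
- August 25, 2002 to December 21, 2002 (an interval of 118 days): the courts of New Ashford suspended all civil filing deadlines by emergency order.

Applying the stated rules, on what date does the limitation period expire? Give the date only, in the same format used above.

The cause of action accrued on September 24, 1998, the date of the act.
The untolled deadline — 4 years after September 24, 1998 — is September 24, 2002.
The pending related arbitration from May 24, 2001 to January 4, 2002 tolled the period for 225 days, extending the deadline to May 7, 2003.
Because the emergency suspension of filing deadlines ran from August 25, 2002 to December 21, 2002, the deadline is extended by 118 days to September 2, 2003.
Nothing else in the chronology tolls or restarts the period.

September 2, 2003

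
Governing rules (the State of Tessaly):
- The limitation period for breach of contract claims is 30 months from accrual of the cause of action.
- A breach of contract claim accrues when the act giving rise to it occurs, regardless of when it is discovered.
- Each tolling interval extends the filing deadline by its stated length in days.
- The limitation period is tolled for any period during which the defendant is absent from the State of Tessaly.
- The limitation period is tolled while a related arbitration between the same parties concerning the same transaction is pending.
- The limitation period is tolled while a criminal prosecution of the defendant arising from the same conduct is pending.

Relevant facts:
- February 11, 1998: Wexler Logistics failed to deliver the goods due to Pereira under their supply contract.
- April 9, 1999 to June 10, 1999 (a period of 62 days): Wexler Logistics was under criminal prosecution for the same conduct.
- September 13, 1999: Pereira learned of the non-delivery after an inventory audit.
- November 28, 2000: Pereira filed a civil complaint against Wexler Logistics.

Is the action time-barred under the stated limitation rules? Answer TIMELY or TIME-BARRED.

TIME-BARRED

The claim accrued on February 11, 1998, when the wrongful act occurred; under the stated occurrence rule the September 13, 1999 discovery does not delay accrual.
The untolled deadline — 30 months after February 11, 1998 — is August 11, 2000.
The period was tolled for 62 days by the pending criminal prosecution (April 9, 1999 to June 10, 1999), pushing the deadline to October 12, 2000.
Pereira filed on November 28, 2000, after the October 12, 2000 deadline, so the action is time-barred.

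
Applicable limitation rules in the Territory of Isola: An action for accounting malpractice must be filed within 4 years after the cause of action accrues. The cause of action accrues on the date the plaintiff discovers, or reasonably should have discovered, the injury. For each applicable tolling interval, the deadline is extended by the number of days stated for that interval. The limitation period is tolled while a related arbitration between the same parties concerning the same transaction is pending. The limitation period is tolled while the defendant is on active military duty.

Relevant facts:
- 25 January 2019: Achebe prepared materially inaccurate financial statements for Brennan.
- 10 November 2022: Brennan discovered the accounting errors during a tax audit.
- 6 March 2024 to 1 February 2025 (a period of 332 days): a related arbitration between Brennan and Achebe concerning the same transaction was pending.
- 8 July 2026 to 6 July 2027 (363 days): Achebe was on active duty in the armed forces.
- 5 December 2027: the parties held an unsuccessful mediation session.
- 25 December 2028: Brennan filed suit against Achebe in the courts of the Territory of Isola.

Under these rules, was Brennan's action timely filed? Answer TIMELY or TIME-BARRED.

Under the discovery rule, the claim accrued on 10 November 2022, when Brennan discovered the injury — not on the 25 January 2019 date of the underlying act.
The untolled deadline — 4 years after 10 November 2022 — is 10 November 2026.
Because the pending related arbitration ran from 6 March 2024 to 1 February 2025, the deadline is extended by 332 days to 8 October 2027.
The defendant's active military service from 8 July 2026 to 6 July 2027 tolled the period for 363 days, extending the deadline to 5 October 2028.
The other events in the timeline have no effect on the limitation period under the stated rules.
The 25 December 2028 filing falls after the 5 October 2028 deadline; the claim is time-barred.

TIME-BARRED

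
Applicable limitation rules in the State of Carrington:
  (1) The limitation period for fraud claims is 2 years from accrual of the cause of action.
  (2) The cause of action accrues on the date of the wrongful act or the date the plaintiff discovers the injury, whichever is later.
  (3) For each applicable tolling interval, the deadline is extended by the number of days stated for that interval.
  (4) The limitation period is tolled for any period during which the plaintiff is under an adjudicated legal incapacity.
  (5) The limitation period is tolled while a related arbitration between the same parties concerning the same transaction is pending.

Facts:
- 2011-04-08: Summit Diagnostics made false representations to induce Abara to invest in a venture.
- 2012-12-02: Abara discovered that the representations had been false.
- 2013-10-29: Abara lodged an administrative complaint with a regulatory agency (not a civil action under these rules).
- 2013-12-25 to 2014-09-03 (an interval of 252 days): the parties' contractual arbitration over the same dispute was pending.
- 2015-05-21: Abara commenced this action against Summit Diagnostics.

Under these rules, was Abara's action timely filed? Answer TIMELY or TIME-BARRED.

The claim accrued on 2012-12-02 — the later of the 2011-04-08 act and the 2012-12-02 discovery.
The untolled deadline — 2 years after 2012-12-02 — is 2014-12-02.
The period was tolled for 252 days by the pending related arbitration (2013-12-25 to 2014-09-03), pushing the deadline to 2015-08-11.
The other events in the timeline have no effect on the limitation period under the stated rules.
Abara filed on 2015-05-21, before the 2015-08-11 deadline, so the action is timely.

TIMELY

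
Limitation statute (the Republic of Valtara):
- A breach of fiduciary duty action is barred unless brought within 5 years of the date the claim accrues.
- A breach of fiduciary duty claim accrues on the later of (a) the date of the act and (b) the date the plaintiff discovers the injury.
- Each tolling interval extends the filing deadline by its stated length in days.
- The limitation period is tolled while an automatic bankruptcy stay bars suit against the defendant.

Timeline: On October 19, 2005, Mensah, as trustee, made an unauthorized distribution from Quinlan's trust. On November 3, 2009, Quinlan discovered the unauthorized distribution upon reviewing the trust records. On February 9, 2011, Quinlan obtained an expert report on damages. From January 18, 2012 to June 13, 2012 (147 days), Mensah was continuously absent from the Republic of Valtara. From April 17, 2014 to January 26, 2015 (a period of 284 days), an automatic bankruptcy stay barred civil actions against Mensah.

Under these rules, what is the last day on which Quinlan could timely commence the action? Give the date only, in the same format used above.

August 14, 2015

The claim accrued on November 3, 2009 — the later of the October 19, 2005 act and the November 3, 2009 discovery.
5 years from November 3, 2009 is November 3, 2014.
The automatic bankruptcy stay from April 17, 2014 to January 26, 2015 tolled the period for 284 days, extending the deadline to August 14, 2015.
The defendant's absence from the jurisdiction from January 18, 2012 to June 13, 2012 does not toll the period, because no stated rule makes the defendant's absence a tolling event.
None of the other events listed affects the running of the period under the stated rules.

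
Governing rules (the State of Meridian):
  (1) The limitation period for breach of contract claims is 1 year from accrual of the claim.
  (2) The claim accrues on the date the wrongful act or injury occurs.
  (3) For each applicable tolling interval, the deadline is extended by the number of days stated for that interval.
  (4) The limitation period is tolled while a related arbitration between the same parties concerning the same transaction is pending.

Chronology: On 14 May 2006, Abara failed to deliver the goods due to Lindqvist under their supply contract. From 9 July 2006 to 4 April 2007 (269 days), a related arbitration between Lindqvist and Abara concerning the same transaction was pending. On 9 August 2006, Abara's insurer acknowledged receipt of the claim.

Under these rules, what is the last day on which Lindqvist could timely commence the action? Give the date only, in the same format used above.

7 February 2008

The claim accrued on 14 May 2006, the date of the act.
1 year from 14 May 2006 is 14 May 2007.
Because the pending related arbitration ran from 9 July 2006 to 4 April 2007, the deadline is extended by 269 days to 7 February 2008.
The other events in the timeline have no effect on the limitation period under the stated rules.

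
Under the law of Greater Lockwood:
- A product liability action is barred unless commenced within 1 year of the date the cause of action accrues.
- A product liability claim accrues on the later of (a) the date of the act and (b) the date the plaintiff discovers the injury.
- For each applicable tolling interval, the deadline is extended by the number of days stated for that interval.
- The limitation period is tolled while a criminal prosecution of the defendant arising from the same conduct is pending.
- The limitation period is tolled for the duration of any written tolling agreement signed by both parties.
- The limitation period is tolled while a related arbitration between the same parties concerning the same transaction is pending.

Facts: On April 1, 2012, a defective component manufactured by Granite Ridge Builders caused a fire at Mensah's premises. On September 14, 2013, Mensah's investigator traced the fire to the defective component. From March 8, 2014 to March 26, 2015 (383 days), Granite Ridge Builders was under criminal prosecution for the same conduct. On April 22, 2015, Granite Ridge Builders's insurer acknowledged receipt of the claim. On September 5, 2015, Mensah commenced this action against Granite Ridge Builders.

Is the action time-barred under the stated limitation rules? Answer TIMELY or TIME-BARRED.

TIMELY

Because discovery on September 14, 2013 post-dates the April 1, 2012 act, accrual under the later-of rule falls on September 14, 2013.
The untolled deadline — 1 year after September 14, 2013 — is September 14, 2014.
The pending criminal prosecution from March 8, 2014 to March 26, 2015 tolled the period for 383 days, extending the deadline to October 2, 2015.
The other events in the timeline have no effect on the limitation period under the stated rules.
Filing on September 5, 2015 beat the October 2, 2015 deadline — the action is timely.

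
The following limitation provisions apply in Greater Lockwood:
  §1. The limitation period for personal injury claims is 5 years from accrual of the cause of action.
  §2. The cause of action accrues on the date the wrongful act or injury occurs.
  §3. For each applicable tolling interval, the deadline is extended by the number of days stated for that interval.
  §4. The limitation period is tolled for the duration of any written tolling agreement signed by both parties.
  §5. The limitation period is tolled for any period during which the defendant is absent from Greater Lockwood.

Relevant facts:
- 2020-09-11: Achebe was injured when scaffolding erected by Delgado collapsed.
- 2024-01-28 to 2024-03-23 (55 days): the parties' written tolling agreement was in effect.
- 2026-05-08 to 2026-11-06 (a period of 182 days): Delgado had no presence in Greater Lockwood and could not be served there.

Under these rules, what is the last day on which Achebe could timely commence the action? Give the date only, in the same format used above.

2025-11-05

The claim accrued on 2020-09-11, when the wrongful act occurred.
The untolled deadline — 5 years after 2020-09-11 — is 2025-09-11.
The period was tolled for 55 days by the written tolling agreement (2024-01-28 to 2024-03-23), pushing the deadline to 2025-11-05.
The defendant's absence from the jurisdiction from 2026-05-08 to 2026-11-06 began after the period had already run on 2025-11-05, so it has no tolling effect.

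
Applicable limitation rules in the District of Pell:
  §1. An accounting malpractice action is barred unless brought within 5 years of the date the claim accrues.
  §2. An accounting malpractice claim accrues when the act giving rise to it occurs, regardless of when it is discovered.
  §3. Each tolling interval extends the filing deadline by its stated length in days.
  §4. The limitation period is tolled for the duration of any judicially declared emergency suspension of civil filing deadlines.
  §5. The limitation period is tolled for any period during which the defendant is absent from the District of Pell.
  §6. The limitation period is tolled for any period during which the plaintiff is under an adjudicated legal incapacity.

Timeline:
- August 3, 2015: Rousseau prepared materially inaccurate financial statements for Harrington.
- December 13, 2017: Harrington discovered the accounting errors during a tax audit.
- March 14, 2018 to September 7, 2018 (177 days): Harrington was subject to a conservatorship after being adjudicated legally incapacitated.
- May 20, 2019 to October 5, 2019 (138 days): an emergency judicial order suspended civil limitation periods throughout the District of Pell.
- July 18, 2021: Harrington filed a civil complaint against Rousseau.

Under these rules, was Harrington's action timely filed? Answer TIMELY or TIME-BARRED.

The claim accrued on August 3, 2015, when the wrongful act occurred; under the stated occurrence rule the December 13, 2017 discovery does not delay accrual.
5 years from August 3, 2015 is August 3, 2020.
Because the plaintiff's legal incapacity ran from March 14, 2018 to September 7, 2018, the deadline is extended by 177 days to January 27, 2021.
The period was tolled for 138 days by the emergency suspension of filing deadlines (May 20, 2019 to October 5, 2019), pushing the deadline to June 14, 2021.
Filing on July 18, 2021 missed the June 14, 2021 deadline — the action is time-barred.

TIME-BARRED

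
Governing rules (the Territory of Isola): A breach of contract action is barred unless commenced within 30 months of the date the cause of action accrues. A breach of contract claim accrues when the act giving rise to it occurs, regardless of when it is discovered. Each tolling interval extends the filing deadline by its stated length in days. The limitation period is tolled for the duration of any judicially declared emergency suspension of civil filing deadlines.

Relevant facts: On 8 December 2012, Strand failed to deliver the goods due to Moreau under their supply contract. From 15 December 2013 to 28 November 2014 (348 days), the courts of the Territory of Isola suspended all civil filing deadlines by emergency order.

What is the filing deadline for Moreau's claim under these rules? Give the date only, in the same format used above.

21 May 2016

The claim accrued on 8 December 2012, when the wrongful act occurred.
30 months from 8 December 2012 is 8 June 2015.
The period was tolled for 348 days by the emergency suspension of filing deadlines (15 December 2013 to 28 November 2014), pushing the deadline to 21 May 2016.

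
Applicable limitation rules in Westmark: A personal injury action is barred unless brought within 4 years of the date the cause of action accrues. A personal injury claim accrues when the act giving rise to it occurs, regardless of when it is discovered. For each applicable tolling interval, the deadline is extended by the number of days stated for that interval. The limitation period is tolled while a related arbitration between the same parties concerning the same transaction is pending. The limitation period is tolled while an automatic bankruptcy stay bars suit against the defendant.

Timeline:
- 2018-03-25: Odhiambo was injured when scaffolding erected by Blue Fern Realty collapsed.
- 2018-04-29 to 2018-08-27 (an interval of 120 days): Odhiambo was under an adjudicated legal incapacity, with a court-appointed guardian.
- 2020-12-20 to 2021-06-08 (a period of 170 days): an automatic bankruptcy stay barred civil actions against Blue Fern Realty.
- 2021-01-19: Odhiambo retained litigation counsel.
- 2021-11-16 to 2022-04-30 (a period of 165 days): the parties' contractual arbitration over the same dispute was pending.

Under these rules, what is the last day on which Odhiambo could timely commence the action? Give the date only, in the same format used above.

The limitation period began to run on 2018-03-25.
Adding the 4 years base period to 2018-03-25 gives a deadline of 2022-03-25, before any tolling.
The period was tolled for 170 days by the automatic bankruptcy stay (2020-12-20 to 2021-06-08), pushing the deadline to 2022-09-11.
Because the pending related arbitration ran from 2021-11-16 to 2022-04-30, the deadline is extended by 165 days to 2023-02-23.
No stated provision tolls the period for the plaintiff's incapacity, so the interval from 2018-04-29 to 2018-08-27 has no effect on the deadline.
Nothing else in the chronology tolls or restarts the period.

2023-02-23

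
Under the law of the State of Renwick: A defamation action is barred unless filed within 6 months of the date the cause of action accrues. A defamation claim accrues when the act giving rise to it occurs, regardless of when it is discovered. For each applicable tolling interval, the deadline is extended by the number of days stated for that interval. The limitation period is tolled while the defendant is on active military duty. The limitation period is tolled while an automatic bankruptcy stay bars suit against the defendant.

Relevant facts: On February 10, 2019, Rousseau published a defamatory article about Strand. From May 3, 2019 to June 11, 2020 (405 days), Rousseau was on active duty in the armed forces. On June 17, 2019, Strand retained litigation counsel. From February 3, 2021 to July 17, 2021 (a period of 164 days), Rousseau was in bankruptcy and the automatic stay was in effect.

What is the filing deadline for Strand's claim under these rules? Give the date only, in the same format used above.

The cause of action accrued on February 10, 2019, the date of the act.
The untolled deadline — 6 months after February 10, 2019 — is August 10, 2019.
Because the defendant's active military service ran from May 3, 2019 to June 11, 2020, the deadline is extended by 405 days to September 18, 2020.
The automatic bankruptcy stay from February 3, 2021 to July 17, 2021 began after the period had already run on September 18, 2020, so it has no tolling effect.
None of the other events listed affects the running of the period under the stated rules.

September 18, 2020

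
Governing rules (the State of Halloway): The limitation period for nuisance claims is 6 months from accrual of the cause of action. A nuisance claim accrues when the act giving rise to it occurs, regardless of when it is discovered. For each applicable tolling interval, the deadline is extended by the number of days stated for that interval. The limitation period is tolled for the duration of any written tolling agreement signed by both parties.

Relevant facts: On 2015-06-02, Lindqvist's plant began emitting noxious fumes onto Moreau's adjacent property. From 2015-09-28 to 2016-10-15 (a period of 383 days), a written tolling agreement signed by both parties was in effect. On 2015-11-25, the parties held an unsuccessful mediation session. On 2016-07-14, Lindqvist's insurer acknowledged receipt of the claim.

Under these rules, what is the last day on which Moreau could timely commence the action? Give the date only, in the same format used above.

The limitation period began to run on 2015-06-02.
The untolled deadline — 6 months after 2015-06-02 — is 2015-12-02.
The written tolling agreement from 2015-09-28 to 2016-10-15 tolled the period for 383 days, extending the deadline to 2016-12-19.
The other events in the timeline have no effect on the limitation period under the stated rules.

2016-12-19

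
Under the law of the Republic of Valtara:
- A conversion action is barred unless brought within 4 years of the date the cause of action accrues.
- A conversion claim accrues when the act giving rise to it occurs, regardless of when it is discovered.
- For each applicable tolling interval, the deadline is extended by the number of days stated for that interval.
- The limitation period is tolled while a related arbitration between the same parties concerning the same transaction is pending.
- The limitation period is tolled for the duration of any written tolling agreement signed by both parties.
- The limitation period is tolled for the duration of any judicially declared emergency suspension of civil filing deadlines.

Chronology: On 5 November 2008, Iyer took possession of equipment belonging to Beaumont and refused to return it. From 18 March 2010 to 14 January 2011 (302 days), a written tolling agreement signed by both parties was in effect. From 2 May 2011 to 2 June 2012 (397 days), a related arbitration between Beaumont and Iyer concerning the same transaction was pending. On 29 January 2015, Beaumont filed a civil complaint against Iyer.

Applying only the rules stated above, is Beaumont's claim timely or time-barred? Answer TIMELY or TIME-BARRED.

The cause of action accrued on 5 November 2008, the date of the act.
The untolled deadline — 4 years after 5 November 2008 — is 5 November 2012.
The written tolling agreement from 18 March 2010 to 14 January 2011 tolled the period for 302 days, extending the deadline to 3 September 2013.
The pending related arbitration from 2 May 2011 to 2 June 2012 tolled the period for 397 days, extending the deadline to 5 October 2014.
Beaumont filed on 29 January 2015, after the 5 October 2014 deadline, so the action is time-barred.

TIME-BARRED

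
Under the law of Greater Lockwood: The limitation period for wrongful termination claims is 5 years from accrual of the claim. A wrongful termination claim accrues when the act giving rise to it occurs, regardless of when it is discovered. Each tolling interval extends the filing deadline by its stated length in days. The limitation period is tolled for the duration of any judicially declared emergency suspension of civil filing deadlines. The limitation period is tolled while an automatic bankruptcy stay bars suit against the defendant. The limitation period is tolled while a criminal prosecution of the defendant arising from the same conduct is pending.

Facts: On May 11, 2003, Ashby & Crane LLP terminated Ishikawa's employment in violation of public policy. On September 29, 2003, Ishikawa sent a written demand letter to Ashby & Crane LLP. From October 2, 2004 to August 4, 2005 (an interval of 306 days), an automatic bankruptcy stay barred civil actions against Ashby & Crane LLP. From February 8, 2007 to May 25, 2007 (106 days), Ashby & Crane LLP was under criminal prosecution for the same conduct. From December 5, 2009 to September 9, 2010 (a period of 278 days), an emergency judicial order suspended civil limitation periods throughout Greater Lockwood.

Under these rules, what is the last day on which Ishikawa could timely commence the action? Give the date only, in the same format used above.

June 27, 2009

The limitation period began to run on May 11, 2003.
5 years from May 11, 2003 is May 11, 2008.
The automatic bankruptcy stay from October 2, 2004 to August 4, 2005 tolled the period for 306 days, extending the deadline to March 13, 2009.
Because the pending criminal prosecution ran from February 8, 2007 to May 25, 2007, the deadline is extended by 106 days to June 27, 2009.
The emergency suspension of filing deadlines from December 5, 2009 to September 9, 2010 began after the period had already run on June 27, 2009, so it has no tolling effect.
Nothing else in the chronology tolls or restarts the period.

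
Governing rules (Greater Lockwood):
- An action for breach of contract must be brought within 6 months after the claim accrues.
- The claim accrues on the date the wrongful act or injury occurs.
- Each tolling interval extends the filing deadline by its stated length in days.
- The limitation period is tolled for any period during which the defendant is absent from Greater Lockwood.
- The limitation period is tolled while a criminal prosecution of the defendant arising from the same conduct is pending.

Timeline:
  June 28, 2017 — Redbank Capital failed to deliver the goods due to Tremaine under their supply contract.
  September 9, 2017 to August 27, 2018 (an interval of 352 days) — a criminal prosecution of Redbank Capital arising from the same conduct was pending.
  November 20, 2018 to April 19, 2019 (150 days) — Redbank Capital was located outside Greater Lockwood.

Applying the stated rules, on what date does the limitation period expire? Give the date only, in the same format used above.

May 14, 2019

The claim accrued on June 28, 2017, when the wrongful act occurred.
The untolled deadline — 6 months after June 28, 2017 — is December 28, 2017.
The period was tolled for 352 days by the pending criminal prosecution (September 9, 2017 to August 27, 2018), pushing the deadline to December 15, 2018.
The period was tolled for 150 days by the defendant's absence from the jurisdiction (November 20, 2018 to April 19, 2019), pushing the deadline to May 14, 2019.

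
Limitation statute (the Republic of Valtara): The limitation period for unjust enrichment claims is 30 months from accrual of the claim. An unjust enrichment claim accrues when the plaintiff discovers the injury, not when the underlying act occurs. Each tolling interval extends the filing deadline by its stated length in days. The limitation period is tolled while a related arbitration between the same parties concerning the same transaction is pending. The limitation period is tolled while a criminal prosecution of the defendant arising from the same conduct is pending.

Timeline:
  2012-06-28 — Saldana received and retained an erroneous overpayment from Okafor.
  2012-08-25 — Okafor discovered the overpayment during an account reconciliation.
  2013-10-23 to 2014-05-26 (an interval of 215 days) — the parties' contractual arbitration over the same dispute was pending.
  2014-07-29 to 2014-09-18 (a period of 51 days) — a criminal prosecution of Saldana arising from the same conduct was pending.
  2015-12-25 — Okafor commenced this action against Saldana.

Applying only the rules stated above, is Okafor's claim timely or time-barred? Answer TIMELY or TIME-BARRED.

Under the discovery rule, the claim accrued on 2012-08-25, when Okafor discovered the injury — not on the 2012-06-28 date of the underlying act.
The untolled deadline — 30 months after 2012-08-25 — is 2015-02-25.
The pending related arbitration from 2013-10-23 to 2014-05-26 tolled the period for 215 days, extending the deadline to 2015-09-28.
The pending criminal prosecution from 2014-07-29 to 2014-09-18 tolled the period for 51 days, extending the deadline to 2015-11-18.
Filing on 2015-12-25 missed the 2015-11-18 deadline — the action is time-barred.

TIME-BARRED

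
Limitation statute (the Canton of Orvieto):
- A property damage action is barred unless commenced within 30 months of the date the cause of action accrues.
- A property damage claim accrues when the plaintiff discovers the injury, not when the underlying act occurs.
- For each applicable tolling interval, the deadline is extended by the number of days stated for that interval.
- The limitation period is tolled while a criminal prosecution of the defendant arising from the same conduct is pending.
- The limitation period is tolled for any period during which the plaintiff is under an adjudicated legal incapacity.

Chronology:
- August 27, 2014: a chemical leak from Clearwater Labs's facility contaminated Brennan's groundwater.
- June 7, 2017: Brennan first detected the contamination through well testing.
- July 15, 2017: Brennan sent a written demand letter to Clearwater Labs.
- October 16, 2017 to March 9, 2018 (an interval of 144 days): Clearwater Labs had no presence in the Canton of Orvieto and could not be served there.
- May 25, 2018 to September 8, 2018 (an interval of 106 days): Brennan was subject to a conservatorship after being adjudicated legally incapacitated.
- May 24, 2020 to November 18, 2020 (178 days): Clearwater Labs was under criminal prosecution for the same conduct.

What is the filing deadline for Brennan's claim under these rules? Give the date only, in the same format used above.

Under the discovery rule, the claim accrued on June 7, 2017, when Brennan discovered the injury — not on the August 27, 2014 date of the underlying act.
Adding the 30 months base period to June 7, 2017 gives a deadline of December 7, 2019, before any tolling.
Because the plaintiff's legal incapacity ran from May 25, 2018 to September 8, 2018, the deadline is extended by 106 days to March 22, 2020.
The pending criminal prosecution from May 24, 2020 to November 18, 2020 began after the period had already run on March 22, 2020, so it has no tolling effect.
The defendant's absence from the jurisdiction from October 16, 2017 to March 9, 2018 does not toll the period, because no stated rule makes the defendant's absence a tolling event.
The other events in the timeline have no effect on the limitation period under the stated rules.

March 22, 2020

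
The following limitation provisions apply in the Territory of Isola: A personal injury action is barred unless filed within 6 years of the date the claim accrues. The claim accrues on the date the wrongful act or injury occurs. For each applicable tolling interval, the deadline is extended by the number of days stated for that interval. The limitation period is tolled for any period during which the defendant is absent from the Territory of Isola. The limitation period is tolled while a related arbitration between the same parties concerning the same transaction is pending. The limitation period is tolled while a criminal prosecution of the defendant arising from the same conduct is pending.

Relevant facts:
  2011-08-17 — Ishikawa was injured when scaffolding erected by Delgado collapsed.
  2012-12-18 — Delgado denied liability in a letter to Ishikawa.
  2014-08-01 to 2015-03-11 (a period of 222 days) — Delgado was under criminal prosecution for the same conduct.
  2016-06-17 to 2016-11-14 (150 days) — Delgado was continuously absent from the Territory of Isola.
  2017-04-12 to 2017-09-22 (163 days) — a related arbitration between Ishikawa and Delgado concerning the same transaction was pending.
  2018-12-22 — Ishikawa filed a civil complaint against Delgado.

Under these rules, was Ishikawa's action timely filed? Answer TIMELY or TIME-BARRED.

TIMELY

The claim accrued on 2011-08-17, when the wrongful act occurred.
The untolled deadline — 6 years after 2011-08-17 — is 2017-08-17.
Because the pending criminal prosecution ran from 2014-08-01 to 2015-03-11, the deadline is extended by 222 days to 2018-03-27.
The period was tolled for 150 days by the defendant's absence from the jurisdiction (2016-06-17 to 2016-11-14), pushing the deadline to 2018-08-24.
The period was tolled for 163 days by the pending related arbitration (2017-04-12 to 2017-09-22), pushing the deadline to 2019-02-03.
None of the other events listed affects the running of the period under the stated rules.
Ishikawa filed on 2018-12-22, before the 2019-02-03 deadline, so the action is timely.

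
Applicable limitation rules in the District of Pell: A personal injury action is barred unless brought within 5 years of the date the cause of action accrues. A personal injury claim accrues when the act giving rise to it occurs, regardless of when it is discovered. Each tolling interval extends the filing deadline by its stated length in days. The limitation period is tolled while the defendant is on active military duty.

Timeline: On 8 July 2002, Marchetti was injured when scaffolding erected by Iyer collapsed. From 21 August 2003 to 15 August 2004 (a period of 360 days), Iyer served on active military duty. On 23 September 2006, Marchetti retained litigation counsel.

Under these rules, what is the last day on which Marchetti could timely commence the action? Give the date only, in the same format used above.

2 July 2008

The limitation period began to run on 8 July 2002.
5 years from 8 July 2002 is 8 July 2007.
Because the defendant's active military service ran from 21 August 2003 to 15 August 2004, the deadline is extended by 360 days to 2 July 2008.
The other events in the timeline have no effect on the limitation period under the stated rules.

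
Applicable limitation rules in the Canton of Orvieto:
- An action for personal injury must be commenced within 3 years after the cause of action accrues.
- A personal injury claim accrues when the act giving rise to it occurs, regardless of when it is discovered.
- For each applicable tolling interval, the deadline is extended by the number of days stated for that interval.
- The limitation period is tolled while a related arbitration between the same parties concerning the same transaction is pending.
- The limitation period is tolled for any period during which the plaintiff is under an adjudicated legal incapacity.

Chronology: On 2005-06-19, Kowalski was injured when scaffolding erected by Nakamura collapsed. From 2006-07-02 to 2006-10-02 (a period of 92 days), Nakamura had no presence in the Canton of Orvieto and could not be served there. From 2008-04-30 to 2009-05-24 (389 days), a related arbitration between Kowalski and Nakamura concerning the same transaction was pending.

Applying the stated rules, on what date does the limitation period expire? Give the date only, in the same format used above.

The limitation period began to run on 2005-06-19.
Adding the 3 years base period to 2005-06-19 gives a deadline of 2008-06-19, before any tolling.
Because the pending related arbitration ran from 2008-04-30 to 2009-05-24, the deadline is extended by 389 days to 2009-07-13.
Although the defendant's absence ran from 2006-07-02 to 2006-10-02, the stated rules do not make that a tolling event, so it is disregarded.

2009-07-13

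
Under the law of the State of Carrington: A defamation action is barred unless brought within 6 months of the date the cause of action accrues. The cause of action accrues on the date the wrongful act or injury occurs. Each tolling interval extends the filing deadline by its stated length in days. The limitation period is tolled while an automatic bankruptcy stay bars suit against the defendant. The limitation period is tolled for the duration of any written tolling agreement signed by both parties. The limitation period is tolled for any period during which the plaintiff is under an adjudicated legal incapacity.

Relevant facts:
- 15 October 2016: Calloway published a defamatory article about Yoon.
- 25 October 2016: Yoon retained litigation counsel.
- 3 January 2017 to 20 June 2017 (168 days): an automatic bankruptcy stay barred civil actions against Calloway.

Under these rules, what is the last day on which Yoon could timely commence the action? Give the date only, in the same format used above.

The claim accrued on 15 October 2016, when the wrongful act occurred.
The untolled deadline — 6 months after 15 October 2016 — is 15 April 2017.
The automatic bankruptcy stay from 3 January 2017 to 20 June 2017 tolled the period for 168 days, extending the deadline to 30 September 2017.
Nothing else in the chronology tolls or restarts the period.

30 September 2017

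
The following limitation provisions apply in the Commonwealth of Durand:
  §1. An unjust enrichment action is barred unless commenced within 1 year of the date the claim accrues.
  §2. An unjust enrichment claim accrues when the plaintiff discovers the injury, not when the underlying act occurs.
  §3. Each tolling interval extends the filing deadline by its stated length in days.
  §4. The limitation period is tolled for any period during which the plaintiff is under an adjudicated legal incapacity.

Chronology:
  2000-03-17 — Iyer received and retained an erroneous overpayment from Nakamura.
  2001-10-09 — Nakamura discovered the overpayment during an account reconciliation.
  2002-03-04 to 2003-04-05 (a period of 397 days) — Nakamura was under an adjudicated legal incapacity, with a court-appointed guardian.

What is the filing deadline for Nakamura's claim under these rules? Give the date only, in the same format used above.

2003-11-10

The claim did not accrue until Nakamura discovered the injury on 2001-10-09; the 2000-03-17 act date does not start the clock under the stated rule.
1 year from 2001-10-09 is 2002-10-09.
The plaintiff's legal incapacity from 2002-03-04 to 2003-04-05 tolled the period for 397 days, extending the deadline to 2003-11-10.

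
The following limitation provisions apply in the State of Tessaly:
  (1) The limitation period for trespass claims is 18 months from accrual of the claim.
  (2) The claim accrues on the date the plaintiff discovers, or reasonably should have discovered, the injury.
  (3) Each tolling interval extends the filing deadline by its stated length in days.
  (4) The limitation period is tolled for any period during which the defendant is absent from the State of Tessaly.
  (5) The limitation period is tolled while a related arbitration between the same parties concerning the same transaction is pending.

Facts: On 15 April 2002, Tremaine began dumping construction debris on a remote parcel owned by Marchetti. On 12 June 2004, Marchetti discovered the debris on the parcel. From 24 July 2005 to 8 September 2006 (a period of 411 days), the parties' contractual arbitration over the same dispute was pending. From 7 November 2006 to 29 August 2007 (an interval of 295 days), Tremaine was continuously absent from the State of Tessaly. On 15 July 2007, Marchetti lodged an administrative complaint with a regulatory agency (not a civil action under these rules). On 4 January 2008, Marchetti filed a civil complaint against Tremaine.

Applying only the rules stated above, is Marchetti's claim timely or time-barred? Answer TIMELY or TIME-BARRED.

TIME-BARRED

The claim did not accrue until Marchetti discovered the injury on 12 June 2004; the 15 April 2002 act date does not start the clock under the stated rule.
18 months from 12 June 2004 is 12 December 2005.
The pending related arbitration from 24 July 2005 to 8 September 2006 tolled the period for 411 days, extending the deadline to 27 January 2007.
The period was tolled for 295 days by the defendant's absence from the jurisdiction (7 November 2006 to 29 August 2007), pushing the deadline to 18 November 2007.
Nothing else in the chronology tolls or restarts the period.
Filing on 4 January 2008 missed the 18 November 2007 deadline — the action is time-barred.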